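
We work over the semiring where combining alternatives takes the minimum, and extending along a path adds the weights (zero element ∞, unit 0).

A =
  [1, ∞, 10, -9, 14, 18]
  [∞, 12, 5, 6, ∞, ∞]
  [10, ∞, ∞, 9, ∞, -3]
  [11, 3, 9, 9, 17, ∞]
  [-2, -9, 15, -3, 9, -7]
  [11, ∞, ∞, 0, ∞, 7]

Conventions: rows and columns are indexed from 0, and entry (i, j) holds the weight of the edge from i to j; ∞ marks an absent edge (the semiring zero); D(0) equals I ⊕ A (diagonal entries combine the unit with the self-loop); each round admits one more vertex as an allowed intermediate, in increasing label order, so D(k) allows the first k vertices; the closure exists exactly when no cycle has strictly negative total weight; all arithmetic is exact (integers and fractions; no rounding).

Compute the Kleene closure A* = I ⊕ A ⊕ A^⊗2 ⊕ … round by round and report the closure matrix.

D(0):
  [0, ∞, 10, -9, 14, 18]
  [∞, 0, 5, 6, ∞, ∞]
  [10, ∞, 0, 9, ∞, -3]
  [11, 3, 9, 0, 17, ∞]
  [-2, -9, 15, -3, 0, -7]
  [11, ∞, ∞, 0, ∞, 0]
D(1):
  [0, ∞, 10, -9, 14, 18]
  [∞, 0, 5, 6, ∞, ∞]
  [10, ∞, 0, 1, 24, -3]
  [11, 3, 9, 0, 17, 29]
  [-2, -9, 8, -11, 0, -7]
  [11, ∞, 21, 0, 25, 0]
D(2):
  [0, ∞, 10, -9, 14, 18]
  [∞, 0, 5, 6, ∞, ∞]
  [10, ∞, 0, 1, 24, -3]
  [11, 3, 8, 0, 17, 29]
  [-2, -9, -4, -11, 0, -7]
  [11, ∞, 21, 0, 25, 0]
D(3):
  [0, ∞, 10, -9, 14, 7]
  [15, 0, 5, 6, 29, 2]
  [10, ∞, 0, 1, 24, -3]
  [11, 3, 8, 0, 17, 5]
  [-2, -9, -4, -11, 0, -7]
  [11, ∞, 21, 0, 25, 0]
D(4):
  [0, -6, -1, -9, 8, -4]
  [15, 0, 5, 6, 23, 2]
  [10, 4, 0, 1, 18, -3]
  [11, 3, 8, 0, 17, 5]
  [-2, -9, -4, -11, 0, -7]
  [11, 3, 8, 0, 17, 0]
D(5):
  [0, -6, -1, -9, 8, -4]
  [15, 0, 5, 6, 23, 2]
  [10, 4, 0, 1, 18, -3]
  [11, 3, 8, 0, 17, 5]
  [-2, -9, -4, -11, 0, -7]
  [11, 3, 8, 0, 17, 0]
D(6):
  [0, -6, -1, -9, 8, -4]
  [13, 0, 5, 2, 19, 2]
  [8, 0, 0, -3, 14, -3]
  [11, 3, 8, 0, 17, 5]
  [-2, -9, -4, -11, 0, -7]
  [11, 3, 8, 0, 17, 0]
Answer: A* = [[0, -6, -1, -9, 8, -4], [13, 0, 5, 2, 19, 2], [8, 0, 0, -3, 14, -3], [11, 3, 8, 0, 17, 5], [-2, -9, -4, -11, 0, -7], [11, 3, 8, 0, 17, 0]]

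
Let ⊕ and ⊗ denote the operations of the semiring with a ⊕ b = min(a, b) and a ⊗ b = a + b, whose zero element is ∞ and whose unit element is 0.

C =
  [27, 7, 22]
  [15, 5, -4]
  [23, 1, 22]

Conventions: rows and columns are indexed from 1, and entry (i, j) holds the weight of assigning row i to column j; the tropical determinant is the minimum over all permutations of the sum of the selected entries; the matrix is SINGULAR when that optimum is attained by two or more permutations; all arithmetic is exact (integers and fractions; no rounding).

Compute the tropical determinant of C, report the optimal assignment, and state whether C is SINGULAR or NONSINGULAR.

σ = (1, 2, 3): 27 + 5 + 22 = 54
σ = (1, 3, 2): 27 + (-4) + 1 = 24
σ = (2, 1, 3): 7 + 15 + 22 = 44
σ = (2, 3, 1): 7 + (-4) + 23 = 26
σ = (3, 1, 2): 22 + 15 + 1 = 38
σ = (3, 2, 1): 22 + 5 + 23 = 50
Optimal value attained by: σ = (1, 3, 2).
Answer: det⊕(C) = 24; verdict: NONSINGULAR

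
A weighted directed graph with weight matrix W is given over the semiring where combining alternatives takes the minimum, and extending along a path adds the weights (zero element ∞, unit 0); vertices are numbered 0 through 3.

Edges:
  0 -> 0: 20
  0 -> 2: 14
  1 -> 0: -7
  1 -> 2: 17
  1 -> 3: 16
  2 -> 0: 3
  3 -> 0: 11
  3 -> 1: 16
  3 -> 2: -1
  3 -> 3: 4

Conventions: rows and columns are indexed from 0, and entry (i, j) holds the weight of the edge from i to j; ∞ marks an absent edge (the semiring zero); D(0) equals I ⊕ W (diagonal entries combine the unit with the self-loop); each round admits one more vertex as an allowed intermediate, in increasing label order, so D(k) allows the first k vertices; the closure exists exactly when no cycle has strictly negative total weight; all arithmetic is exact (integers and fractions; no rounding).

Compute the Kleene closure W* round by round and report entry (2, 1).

D(0):
  [0, ∞, 14, ∞]
  [-7, 0, 17, 16]
  [3, ∞, 0, ∞]
  [11, 16, -1, 0]
D(1):
  [0, ∞, 14, ∞]
  [-7, 0, 7, 16]
  [3, ∞, 0, ∞]
  [11, 16, -1, 0]
D(2):
  [0, ∞, 14, ∞]
  [-7, 0, 7, 16]
  [3, ∞, 0, ∞]
  [9, 16, -1, 0]
D(3):
  [0, ∞, 14, ∞]
  [-7, 0, 7, 16]
  [3, ∞, 0, ∞]
  [2, 16, -1, 0]
D(4):
  [0, ∞, 14, ∞]
  [-7, 0, 7, 16]
  [3, ∞, 0, ∞]
  [2, 16, -1, 0]
Answer: W*[2][1] = ∞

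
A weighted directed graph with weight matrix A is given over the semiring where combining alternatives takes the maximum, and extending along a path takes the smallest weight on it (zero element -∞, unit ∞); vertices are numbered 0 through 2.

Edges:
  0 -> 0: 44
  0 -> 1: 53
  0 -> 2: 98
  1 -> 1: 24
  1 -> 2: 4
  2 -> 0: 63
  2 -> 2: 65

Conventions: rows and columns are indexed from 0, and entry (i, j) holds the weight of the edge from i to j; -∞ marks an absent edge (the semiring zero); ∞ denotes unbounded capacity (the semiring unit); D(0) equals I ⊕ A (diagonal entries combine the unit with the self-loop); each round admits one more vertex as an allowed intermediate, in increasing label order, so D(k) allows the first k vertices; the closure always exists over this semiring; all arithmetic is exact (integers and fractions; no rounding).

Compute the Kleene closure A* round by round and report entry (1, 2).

D(0):
  [∞, 53, 98]
  [-∞, ∞, 4]
  [63, -∞, ∞]
D(1):
  [∞, 53, 98]
  [-∞, ∞, 4]
  [63, 53, ∞]
D(2):
  [∞, 53, 98]
  [-∞, ∞, 4]
  [63, 53, ∞]
D(3):
  [∞, 53, 98]
  [4, ∞, 4]
  [63, 53, ∞]
Answer: A*[1][2] = 4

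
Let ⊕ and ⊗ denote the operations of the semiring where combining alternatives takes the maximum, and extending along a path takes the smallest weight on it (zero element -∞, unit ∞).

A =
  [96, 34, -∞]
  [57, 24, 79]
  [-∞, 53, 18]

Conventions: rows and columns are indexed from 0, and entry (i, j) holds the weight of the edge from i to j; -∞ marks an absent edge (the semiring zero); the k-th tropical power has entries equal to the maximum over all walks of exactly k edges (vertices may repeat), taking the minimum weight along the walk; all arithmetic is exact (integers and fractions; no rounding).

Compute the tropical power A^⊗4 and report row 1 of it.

A^⊗2:
  [96, 34, 34]
  [57, 53, 24]
  [53, 24, 53]
A^⊗3:
  [96, 34, 34]
  [57, 34, 53]
  [53, 53, 24]
A^⊗4:
  [96, 34, 34]
  [57, 53, 34]
  [53, 34, 53]
Answer: row 1 of A^⊗4 = [57, 53, 34]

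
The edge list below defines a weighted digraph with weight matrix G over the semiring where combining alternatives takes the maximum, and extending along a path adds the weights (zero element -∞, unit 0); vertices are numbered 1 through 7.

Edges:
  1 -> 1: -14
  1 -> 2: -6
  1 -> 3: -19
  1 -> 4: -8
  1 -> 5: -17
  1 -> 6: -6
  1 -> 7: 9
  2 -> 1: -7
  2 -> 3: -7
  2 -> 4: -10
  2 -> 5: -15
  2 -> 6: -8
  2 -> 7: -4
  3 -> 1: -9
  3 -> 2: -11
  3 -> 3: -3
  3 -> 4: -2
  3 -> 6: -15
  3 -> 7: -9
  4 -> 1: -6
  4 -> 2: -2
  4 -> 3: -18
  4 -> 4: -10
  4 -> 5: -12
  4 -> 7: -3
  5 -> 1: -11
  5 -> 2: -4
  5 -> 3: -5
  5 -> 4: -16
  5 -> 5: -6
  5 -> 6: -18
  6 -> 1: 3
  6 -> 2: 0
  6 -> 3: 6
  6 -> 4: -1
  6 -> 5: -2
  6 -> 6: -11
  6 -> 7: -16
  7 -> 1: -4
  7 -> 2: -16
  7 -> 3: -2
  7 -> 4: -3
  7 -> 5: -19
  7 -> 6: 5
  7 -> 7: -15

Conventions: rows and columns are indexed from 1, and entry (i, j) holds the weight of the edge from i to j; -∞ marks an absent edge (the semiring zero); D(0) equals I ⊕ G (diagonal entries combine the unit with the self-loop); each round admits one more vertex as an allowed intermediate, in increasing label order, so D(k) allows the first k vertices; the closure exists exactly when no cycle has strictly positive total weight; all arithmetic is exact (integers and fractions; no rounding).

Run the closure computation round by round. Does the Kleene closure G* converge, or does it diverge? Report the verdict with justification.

D(0):
  [0, -6, -19, -8, -17, -6, 9]
  [-7, 0, -7, -10, -15, -8, -4]
  [-9, -11, 0, -2, -∞, -15, -9]
  [-6, -2, -18, 0, -12, -∞, -3]
  [-11, -4, -5, -16, 0, -18, -∞]
  [3, 0, 6, -1, -2, 0, -16]
  [-4, -16, -2, -3, -19, 5, 0]
Detection: at round 1, diagonal entry (7, 7) turns strictly positive.
Key observation: the cycle 7->1->7 has total weight (-4) + 9, which is strictly positive.
Answer: DIVERGES — positive cycle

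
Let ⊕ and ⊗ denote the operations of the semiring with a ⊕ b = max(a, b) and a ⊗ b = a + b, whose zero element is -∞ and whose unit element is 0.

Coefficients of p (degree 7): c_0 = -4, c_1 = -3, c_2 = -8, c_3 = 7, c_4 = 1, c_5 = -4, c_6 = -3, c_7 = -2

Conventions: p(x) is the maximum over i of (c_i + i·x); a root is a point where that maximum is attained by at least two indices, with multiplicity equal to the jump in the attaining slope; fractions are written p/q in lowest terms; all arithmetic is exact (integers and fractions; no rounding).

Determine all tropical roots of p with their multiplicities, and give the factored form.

hull edge (i=0, c=-4) to (i=3, c=7): slope 11/3, span 3
hull edge (i=3, c=7) to (i=7, c=-2): slope -9/4, span 4
Factored form: p(x) = -2 ⊗ (x ⊕ (-11/3)) ⊗ (x ⊕ (-11/3)) ⊗ (x ⊕ (-11/3)) ⊗ (x ⊕ 9/4) ⊗ (x ⊕ 9/4) ⊗ (x ⊕ 9/4) ⊗ (x ⊕ 9/4)
Answer: roots = -11/3 (mult 3), 9/4 (mult 4)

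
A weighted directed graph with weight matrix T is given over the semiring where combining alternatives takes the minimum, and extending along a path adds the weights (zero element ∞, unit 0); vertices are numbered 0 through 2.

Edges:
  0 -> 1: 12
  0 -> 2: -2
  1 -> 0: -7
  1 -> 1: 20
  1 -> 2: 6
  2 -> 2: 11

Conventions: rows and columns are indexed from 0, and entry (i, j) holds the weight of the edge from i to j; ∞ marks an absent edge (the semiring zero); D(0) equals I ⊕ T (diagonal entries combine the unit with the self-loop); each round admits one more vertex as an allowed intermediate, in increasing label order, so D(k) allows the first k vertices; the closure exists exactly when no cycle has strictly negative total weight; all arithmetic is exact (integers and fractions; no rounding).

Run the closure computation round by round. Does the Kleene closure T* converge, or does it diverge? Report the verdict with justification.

D(0):
  [0, 12, -2]
  [-7, 0, 6]
  [∞, ∞, 0]
D(1):
  [0, 12, -2]
  [-7, 0, -9]
  [∞, ∞, 0]
D(2):
  [0, 12, -2]
  [-7, 0, -9]
  [∞, ∞, 0]
D(3):
  [0, 12, -2]
  [-7, 0, -9]
  [∞, ∞, 0]
Key observation: every diagonal entry stays at the unit through all rounds, so no improving cycle exists.
Answer: CONVERGES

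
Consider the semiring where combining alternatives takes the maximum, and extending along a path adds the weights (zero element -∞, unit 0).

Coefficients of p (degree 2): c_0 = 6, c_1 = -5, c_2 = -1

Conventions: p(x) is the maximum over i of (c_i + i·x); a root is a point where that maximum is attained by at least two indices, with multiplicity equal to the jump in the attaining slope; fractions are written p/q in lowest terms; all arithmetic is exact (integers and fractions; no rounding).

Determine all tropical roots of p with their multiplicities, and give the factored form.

hull edge (i=0, c=6) to (i=2, c=-1): slope -7/2, span 2
Factored form: p(x) = -1 ⊗ (x ⊕ 7/2) ⊗ (x ⊕ 7/2)
Answer: roots = 7/2 (mult 2)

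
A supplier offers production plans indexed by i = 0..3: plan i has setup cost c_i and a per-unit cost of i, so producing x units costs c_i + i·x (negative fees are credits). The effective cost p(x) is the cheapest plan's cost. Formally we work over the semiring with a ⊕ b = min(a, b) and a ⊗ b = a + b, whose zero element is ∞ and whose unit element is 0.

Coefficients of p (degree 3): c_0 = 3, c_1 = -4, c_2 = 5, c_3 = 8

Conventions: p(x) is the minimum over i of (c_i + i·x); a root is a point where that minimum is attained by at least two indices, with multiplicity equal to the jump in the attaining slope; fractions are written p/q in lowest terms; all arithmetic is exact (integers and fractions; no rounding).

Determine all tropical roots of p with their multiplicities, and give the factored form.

hull edge (i=0, c=3) to (i=1, c=-4): slope -7, span 1
hull edge (i=1, c=-4) to (i=3, c=8): slope 6, span 2
Factored form: p(x) = 8 ⊗ (x ⊕ (-6)) ⊗ (x ⊕ (-6)) ⊗ (x ⊕ 7)
Answer: roots = -6 (mult 2), 7 (mult 1)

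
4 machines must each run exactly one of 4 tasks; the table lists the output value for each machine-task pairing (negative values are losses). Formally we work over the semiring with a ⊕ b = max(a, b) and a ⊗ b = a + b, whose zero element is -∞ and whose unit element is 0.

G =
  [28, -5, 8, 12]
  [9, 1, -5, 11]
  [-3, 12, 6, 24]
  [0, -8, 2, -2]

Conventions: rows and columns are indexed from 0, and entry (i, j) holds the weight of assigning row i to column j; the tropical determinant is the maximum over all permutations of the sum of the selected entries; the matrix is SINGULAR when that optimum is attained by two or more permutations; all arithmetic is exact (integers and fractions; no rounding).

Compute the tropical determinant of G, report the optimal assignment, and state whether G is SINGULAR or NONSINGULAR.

σ = (0, 1, 2, 3): 28 + 1 + 6 + (-2) = 33
σ = (0, 1, 3, 2): 28 + 1 + 24 + 2 = 55
σ = (0, 2, 1, 3): 28 + (-5) + 12 + (-2) = 33
σ = (0, 2, 3, 1): 28 + (-5) + 24 + (-8) = 39
σ = (0, 3, 1, 2): 28 + 11 + 12 + 2 = 53
σ = (0, 3, 2, 1): 28 + 11 + 6 + (-8) = 37
σ = (1, 0, 2, 3): (-5) + 9 + 6 + (-2) = 8
σ = (1, 0, 3, 2): (-5) + 9 + 24 + 2 = 30
σ = (1, 2, 0, 3): (-5) + (-5) + (-3) + (-2) = -15
σ = (1, 2, 3, 0): (-5) + (-5) + 24 + 0 = 14
σ = (1, 3, 0, 2): (-5) + 11 + (-3) + 2 = 5
σ = (1, 3, 2, 0): (-5) + 11 + 6 + 0 = 12
σ = (2, 0, 1, 3): 8 + 9 + 12 + (-2) = 27
σ = (2, 0, 3, 1): 8 + 9 + 24 + (-8) = 33
σ = (2, 1, 0, 3): 8 + 1 + (-3) + (-2) = 4
σ = (2, 1, 3, 0): 8 + 1 + 24 + 0 = 33
σ = (2, 3, 0, 1): 8 + 11 + (-3) + (-8) = 8
σ = (2, 3, 1, 0): 8 + 11 + 12 + 0 = 31
σ = (3, 0, 1, 2): 12 + 9 + 12 + 2 = 35
σ = (3, 0, 2, 1): 12 + 9 + 6 + (-8) = 19
σ = (3, 1, 0, 2): 12 + 1 + (-3) + 2 = 12
σ = (3, 1, 2, 0): 12 + 1 + 6 + 0 = 19
σ = (3, 2, 0, 1): 12 + (-5) + (-3) + (-8) = -4
σ = (3, 2, 1, 0): 12 + (-5) + 12 + 0 = 19
Optimal value attained by: σ = (0, 1, 3, 2).
Answer: det⊕(G) = 55; verdict: NONSINGULAR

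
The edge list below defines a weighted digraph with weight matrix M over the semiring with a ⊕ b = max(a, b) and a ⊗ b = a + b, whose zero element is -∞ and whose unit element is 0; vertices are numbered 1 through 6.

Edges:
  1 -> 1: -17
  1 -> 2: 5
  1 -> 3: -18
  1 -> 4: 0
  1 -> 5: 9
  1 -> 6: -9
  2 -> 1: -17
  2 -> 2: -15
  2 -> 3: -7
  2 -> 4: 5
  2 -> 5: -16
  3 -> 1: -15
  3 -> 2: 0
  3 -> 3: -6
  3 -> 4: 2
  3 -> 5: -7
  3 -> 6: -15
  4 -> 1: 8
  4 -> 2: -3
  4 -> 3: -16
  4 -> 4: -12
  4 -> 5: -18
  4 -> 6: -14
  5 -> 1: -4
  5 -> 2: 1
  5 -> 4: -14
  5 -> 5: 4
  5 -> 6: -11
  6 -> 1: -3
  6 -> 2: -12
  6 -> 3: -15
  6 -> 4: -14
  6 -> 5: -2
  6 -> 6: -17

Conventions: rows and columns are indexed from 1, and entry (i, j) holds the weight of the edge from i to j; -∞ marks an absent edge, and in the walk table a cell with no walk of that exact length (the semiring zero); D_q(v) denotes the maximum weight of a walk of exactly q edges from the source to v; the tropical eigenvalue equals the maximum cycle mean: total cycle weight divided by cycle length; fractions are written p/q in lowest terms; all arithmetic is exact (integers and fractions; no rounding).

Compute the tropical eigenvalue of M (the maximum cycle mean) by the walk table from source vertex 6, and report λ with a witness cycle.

q=0: [-∞, -∞, -∞, -∞, -∞, 0]
q=1: [-3, -12, -15, -14, -2, -17]
q=2: [-6, 2, -19, -3, 6, -12]
q=3: [5, 7, -5, 7, 10, -5]
q=4: [15, 11, 0, 12, 14, -1]
q=5: [20, 20, 4, 16, 24, 6]
q=6: [24, 25, 13, 25, 29, 13]
Optimal cycle mean attained by: cycle 1->2->4->1, total 5 + 5 + 8, length 3.
Answer: λ = 6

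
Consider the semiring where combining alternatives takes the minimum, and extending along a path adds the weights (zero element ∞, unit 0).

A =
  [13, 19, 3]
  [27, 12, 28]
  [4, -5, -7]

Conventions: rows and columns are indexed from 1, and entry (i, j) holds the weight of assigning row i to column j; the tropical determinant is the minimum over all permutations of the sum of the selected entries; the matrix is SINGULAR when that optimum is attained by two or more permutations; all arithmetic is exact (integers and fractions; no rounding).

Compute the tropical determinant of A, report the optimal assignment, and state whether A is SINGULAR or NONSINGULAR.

σ = (1, 2, 3): 13 + 12 + (-7) = 18
σ = (1, 3, 2): 13 + 28 + (-5) = 36
σ = (2, 1, 3): 19 + 27 + (-7) = 39
σ = (2, 3, 1): 19 + 28 + 4 = 51
σ = (3, 1, 2): 3 + 27 + (-5) = 25
σ = (3, 2, 1): 3 + 12 + 4 = 19
Optimal value attained by: σ = (1, 2, 3).
Answer: det⊕(A) = 18; verdict: NONSINGULAR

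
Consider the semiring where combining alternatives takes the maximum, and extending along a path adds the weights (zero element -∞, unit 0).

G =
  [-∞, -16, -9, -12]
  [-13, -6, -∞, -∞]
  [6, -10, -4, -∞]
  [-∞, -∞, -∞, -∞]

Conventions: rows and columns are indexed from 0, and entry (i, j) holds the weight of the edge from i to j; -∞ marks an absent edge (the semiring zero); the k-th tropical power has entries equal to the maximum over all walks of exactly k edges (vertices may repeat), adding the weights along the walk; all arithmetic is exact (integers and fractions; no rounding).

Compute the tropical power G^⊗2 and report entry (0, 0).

G^⊗2:
  [-3, -19, -13, -∞]
  [-19, -12, -22, -25]
  [2, -10, -3, -6]
  [-∞, -∞, -∞, -∞]
Key observation: the optimum is the walk 0->2->0, with weight (-9) + 6 = -3.
Optimal value attained by: walk 0->2->0.
Answer: (G^⊗2)[0][0] = -3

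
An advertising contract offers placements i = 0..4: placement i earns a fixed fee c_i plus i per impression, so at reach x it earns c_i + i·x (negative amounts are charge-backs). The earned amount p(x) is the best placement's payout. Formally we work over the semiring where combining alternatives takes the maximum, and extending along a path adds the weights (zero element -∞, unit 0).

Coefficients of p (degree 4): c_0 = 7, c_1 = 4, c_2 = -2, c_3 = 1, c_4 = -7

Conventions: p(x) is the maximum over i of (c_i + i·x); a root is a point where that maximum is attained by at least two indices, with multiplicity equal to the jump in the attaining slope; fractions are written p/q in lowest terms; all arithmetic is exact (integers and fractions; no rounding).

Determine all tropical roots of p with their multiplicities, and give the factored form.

hull edge (i=0, c=7) to (i=3, c=1): slope -2, span 3
hull edge (i=3, c=1) to (i=4, c=-7): slope -8, span 1
Factored form: p(x) = -7 ⊗ (x ⊕ 2) ⊗ (x ⊕ 2) ⊗ (x ⊕ 2) ⊗ (x ⊕ 8)
Answer: roots = 2 (mult 3), 8 (mult 1)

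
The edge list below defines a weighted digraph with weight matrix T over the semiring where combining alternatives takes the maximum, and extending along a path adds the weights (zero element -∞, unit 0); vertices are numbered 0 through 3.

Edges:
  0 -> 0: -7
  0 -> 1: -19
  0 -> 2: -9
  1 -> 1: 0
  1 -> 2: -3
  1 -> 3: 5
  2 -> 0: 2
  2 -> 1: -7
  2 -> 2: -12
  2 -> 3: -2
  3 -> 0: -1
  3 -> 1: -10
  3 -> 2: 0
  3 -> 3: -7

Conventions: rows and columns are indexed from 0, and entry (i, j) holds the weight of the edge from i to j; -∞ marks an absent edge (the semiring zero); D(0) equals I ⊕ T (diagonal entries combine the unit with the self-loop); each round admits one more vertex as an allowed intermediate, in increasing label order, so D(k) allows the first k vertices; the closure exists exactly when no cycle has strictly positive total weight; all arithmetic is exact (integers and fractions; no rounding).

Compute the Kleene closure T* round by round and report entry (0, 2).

D(0):
  [0, -19, -9, -∞]
  [-∞, 0, -3, 5]
  [2, -7, 0, -2]
  [-1, -10, 0, 0]
D(1):
  [0, -19, -9, -∞]
  [-∞, 0, -3, 5]
  [2, -7, 0, -2]
  [-1, -10, 0, 0]
D(2):
  [0, -19, -9, -14]
  [-∞, 0, -3, 5]
  [2, -7, 0, -2]
  [-1, -10, 0, 0]
D(3):
  [0, -16, -9, -11]
  [-1, 0, -3, 5]
  [2, -7, 0, -2]
  [2, -7, 0, 0]
D(4):
  [0, -16, -9, -11]
  [7, 0, 5, 5]
  [2, -7, 0, -2]
  [2, -7, 0, 0]
Answer: T*[0][2] = -9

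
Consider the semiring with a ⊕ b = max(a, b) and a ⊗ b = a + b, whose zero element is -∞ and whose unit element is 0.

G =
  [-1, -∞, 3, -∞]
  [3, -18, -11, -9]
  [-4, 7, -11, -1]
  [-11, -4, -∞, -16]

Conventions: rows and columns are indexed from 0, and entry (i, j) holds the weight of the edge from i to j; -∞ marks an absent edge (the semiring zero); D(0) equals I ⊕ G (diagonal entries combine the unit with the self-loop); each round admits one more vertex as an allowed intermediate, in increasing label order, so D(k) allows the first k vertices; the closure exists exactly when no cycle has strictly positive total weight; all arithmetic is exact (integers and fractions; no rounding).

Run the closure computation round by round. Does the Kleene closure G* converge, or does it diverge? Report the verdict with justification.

D(0):
  [0, -∞, 3, -∞]
  [3, 0, -11, -9]
  [-4, 7, 0, -1]
  [-11, -4, -∞, 0]
D(1):
  [0, -∞, 3, -∞]
  [3, 0, 6, -9]
  [-4, 7, 0, -1]
  [-11, -4, -8, 0]
Detection: at round 2, diagonal entry (2, 2) turns strictly positive.
Key observation: the cycle 2->1->0->2 has total weight 7 + 3 + 3, which is strictly positive.
Answer: DIVERGES — positive cycle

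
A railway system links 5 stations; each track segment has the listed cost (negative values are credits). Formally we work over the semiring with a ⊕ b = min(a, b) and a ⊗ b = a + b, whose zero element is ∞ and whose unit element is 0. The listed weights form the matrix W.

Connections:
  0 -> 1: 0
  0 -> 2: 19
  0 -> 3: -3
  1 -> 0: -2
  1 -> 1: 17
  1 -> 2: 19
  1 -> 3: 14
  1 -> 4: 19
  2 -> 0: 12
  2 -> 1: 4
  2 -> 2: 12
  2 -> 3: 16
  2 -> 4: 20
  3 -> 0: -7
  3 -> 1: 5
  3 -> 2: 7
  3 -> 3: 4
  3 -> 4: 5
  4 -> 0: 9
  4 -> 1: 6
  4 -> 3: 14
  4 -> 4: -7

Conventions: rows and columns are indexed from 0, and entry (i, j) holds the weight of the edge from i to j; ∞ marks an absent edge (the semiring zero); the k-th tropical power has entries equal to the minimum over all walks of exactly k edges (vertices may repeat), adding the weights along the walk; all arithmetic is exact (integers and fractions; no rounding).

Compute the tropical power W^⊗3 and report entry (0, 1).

W^⊗2:
  [-10, 2, 4, 1, 2]
  [7, -2, 17, -5, 12]
  [2, 12, 23, 9, 13]
  [-3, -7, 11, -10, -2]
  [2, -1, 21, 6, -14]
W^⊗3:
  [-6, -10, 8, -13, -5]
  [-12, 0, 2, -1, 0]
  [2, 2, 16, -1, 6]
  [-17, -5, -3, -6, -9]
  [-5, -8, 13, -1, -21]
Key observation: the optimum is the walk 0->3->0->1, with weight (-3) + (-7) + 0 = -10.
Optimal value attained by: walk 0->3->0->1.
Answer: (W^⊗3)[0][1] = -10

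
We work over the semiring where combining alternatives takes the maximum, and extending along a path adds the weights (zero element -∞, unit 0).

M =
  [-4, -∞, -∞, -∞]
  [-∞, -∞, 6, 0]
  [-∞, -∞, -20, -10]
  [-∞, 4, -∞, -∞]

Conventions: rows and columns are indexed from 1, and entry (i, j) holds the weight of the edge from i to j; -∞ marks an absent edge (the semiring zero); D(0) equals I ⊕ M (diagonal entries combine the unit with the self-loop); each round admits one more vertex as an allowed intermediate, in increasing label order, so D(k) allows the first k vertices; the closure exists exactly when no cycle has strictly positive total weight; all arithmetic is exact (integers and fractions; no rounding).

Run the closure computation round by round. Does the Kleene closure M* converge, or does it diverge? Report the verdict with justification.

D(0):
  [0, -∞, -∞, -∞]
  [-∞, 0, 6, 0]
  [-∞, -∞, 0, -10]
  [-∞, 4, -∞, 0]
D(1):
  [0, -∞, -∞, -∞]
  [-∞, 0, 6, 0]
  [-∞, -∞, 0, -10]
  [-∞, 4, -∞, 0]
Detection: at round 2, diagonal entry (4, 4) turns strictly positive.
Key observation: the cycle 4->2->4 has total weight 4 + 0, which is strictly positive.
Answer: DIVERGES — positive cycle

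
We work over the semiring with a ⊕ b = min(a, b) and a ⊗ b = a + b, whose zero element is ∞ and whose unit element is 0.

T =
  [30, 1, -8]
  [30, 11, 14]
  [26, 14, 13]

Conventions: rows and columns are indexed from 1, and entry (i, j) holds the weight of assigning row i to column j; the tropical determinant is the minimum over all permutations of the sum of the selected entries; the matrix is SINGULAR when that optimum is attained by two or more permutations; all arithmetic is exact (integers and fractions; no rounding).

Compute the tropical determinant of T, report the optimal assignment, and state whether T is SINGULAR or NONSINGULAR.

σ = (1, 2, 3): 30 + 11 + 13 = 54
σ = (1, 3, 2): 30 + 14 + 14 = 58
σ = (2, 1, 3): 1 + 30 + 13 = 44
σ = (2, 3, 1): 1 + 14 + 26 = 41
σ = (3, 1, 2): (-8) + 30 + 14 = 36
σ = (3, 2, 1): (-8) + 11 + 26 = 29
Optimal value attained by: σ = (3, 2, 1).
Answer: det⊕(T) = 29; verdict: NONSINGULAR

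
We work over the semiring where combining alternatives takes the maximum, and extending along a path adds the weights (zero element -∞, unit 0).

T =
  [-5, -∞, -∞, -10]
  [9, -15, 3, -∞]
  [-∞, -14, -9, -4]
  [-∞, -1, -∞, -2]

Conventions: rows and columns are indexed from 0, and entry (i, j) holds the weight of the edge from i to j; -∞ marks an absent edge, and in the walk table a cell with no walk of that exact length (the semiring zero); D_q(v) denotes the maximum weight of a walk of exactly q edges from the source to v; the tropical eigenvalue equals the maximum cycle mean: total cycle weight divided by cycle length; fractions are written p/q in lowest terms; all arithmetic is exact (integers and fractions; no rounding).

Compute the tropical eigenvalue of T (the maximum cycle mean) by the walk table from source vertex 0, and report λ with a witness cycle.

q=0: [0, -∞, -∞, -∞]
q=1: [-5, -∞, -∞, -10]
q=2: [-10, -11, -∞, -12]
q=3: [-2, -13, -8, -14]
q=4: [-4, -15, -10, -12]
Optimal cycle mean attained by: cycle 0->3->1->0, total (-10) + (-1) + 9, length 3.
Answer: λ = -2/3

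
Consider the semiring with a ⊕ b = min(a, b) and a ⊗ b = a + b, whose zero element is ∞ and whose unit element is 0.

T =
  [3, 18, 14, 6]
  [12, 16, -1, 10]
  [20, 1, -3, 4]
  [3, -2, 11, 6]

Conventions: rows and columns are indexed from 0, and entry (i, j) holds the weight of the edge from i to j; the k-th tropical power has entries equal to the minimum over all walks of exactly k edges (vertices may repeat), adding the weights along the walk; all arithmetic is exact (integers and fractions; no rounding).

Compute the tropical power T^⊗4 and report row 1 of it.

T^⊗2:
  [6, 4, 11, 9]
  [13, 0, -4, 3]
  [7, -2, -6, 1]
  [6, 4, -3, 8]
T^⊗3:
  [9, 7, 3, 12]
  [6, -3, -7, 0]
  [4, -5, -9, -2]
  [9, -2, -6, 1]
T^⊗4:
  [12, 4, 0, 7]
  [3, -6, -10, -3]
  [1, -8, -12, -5]
  [4, -5, -9, -2]
Answer: row 1 of T^⊗4 = [3, -6, -10, -3]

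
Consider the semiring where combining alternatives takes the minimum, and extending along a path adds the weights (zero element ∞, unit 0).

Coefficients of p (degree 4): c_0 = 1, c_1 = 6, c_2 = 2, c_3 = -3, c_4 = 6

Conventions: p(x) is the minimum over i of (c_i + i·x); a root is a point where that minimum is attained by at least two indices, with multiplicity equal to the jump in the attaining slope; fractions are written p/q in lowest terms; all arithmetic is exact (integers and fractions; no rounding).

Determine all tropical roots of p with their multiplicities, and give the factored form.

hull edge (i=0, c=1) to (i=3, c=-3): slope -4/3, span 3
hull edge (i=3, c=-3) to (i=4, c=6): slope 9, span 1
Factored form: p(x) = 6 ⊗ (x ⊕ (-9)) ⊗ (x ⊕ 4/3) ⊗ (x ⊕ 4/3) ⊗ (x ⊕ 4/3)
Answer: roots = -9 (mult 1), 4/3 (mult 3)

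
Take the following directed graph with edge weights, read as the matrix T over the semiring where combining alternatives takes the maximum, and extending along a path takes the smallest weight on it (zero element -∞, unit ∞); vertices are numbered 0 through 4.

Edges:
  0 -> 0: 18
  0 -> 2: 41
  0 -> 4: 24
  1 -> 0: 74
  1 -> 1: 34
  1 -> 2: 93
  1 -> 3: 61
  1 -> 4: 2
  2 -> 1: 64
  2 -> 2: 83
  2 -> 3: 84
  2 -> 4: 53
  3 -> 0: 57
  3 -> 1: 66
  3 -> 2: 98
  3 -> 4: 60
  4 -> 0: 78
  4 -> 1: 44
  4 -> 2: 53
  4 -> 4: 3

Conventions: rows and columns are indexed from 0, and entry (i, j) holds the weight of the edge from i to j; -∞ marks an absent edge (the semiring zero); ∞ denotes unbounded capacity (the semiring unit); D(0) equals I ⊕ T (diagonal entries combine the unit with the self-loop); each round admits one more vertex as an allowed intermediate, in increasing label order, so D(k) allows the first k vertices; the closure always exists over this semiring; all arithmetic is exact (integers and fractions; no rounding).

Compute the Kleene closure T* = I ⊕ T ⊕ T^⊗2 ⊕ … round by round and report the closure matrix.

D(0):
  [∞, -∞, 41, -∞, 24]
  [74, ∞, 93, 61, 2]
  [-∞, 64, ∞, 84, 53]
  [57, 66, 98, ∞, 60]
  [78, 44, 53, -∞, ∞]
D(1):
  [∞, -∞, 41, -∞, 24]
  [74, ∞, 93, 61, 24]
  [-∞, 64, ∞, 84, 53]
  [57, 66, 98, ∞, 60]
  [78, 44, 53, -∞, ∞]
D(2):
  [∞, -∞, 41, -∞, 24]
  [74, ∞, 93, 61, 24]
  [64, 64, ∞, 84, 53]
  [66, 66, 98, ∞, 60]
  [78, 44, 53, 44, ∞]
D(3):
  [∞, 41, 41, 41, 41]
  [74, ∞, 93, 84, 53]
  [64, 64, ∞, 84, 53]
  [66, 66, 98, ∞, 60]
  [78, 53, 53, 53, ∞]
D(4):
  [∞, 41, 41, 41, 41]
  [74, ∞, 93, 84, 60]
  [66, 66, ∞, 84, 60]
  [66, 66, 98, ∞, 60]
  [78, 53, 53, 53, ∞]
D(5):
  [∞, 41, 41, 41, 41]
  [74, ∞, 93, 84, 60]
  [66, 66, ∞, 84, 60]
  [66, 66, 98, ∞, 60]
  [78, 53, 53, 53, ∞]
Answer: T* = [[∞, 41, 41, 41, 41], [74, ∞, 93, 84, 60], [66, 66, ∞, 84, 60], [66, 66, 98, ∞, 60], [78, 53, 53, 53, ∞]]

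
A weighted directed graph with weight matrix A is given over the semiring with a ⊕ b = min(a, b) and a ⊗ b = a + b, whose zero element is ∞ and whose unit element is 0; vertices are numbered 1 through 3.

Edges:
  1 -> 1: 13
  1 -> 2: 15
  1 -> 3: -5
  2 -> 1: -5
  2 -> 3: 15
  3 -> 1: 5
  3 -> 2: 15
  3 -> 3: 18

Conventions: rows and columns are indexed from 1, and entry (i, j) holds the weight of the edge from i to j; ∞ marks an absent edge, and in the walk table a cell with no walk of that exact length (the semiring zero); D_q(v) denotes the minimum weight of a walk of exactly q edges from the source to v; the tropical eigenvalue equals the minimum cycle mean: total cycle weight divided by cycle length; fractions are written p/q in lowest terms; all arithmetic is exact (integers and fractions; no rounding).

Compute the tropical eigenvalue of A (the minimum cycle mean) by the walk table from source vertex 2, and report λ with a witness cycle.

q=0: [∞, 0, ∞]
q=1: [-5, ∞, 15]
q=2: [8, 10, -10]
q=3: [-5, 5, 3]
Optimal cycle mean attained by: cycle 1->3->1, total (-5) + 5, length 2.
Answer: λ = 0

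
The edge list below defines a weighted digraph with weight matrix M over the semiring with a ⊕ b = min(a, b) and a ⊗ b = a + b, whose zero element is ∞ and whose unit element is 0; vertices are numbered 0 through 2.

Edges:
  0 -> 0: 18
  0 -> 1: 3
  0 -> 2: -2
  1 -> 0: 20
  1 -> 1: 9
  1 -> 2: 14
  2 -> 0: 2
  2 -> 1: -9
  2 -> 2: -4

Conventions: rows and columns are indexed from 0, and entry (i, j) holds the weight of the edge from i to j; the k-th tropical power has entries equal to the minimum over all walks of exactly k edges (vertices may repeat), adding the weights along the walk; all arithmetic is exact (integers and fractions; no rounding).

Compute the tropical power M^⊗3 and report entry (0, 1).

M^⊗2:
  [0, -11, -6]
  [16, 5, 10]
  [-2, -13, -8]
M^⊗3:
  [-4, -15, -10]
  [12, 1, 6]
  [-6, -17, -12]
Key observation: the optimum is the walk 0->2->2->1, with weight (-2) + (-4) + (-9) = -15.
Optimal value attained by: walk 0->2->2->1.
Answer: (M^⊗3)[0][1] = -15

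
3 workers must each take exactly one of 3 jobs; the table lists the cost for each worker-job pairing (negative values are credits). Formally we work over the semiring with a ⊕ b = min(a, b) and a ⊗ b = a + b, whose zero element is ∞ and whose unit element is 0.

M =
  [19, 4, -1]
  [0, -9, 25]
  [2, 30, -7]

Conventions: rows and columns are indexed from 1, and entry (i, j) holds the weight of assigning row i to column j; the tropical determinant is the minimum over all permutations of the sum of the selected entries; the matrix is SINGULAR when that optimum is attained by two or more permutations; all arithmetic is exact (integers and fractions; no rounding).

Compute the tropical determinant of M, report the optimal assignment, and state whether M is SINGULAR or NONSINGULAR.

σ = (1, 2, 3): 19 + (-9) + (-7) = 3
σ = (1, 3, 2): 19 + 25 + 30 = 74
σ = (2, 1, 3): 4 + 0 + (-7) = -3
σ = (2, 3, 1): 4 + 25 + 2 = 31
σ = (3, 1, 2): (-1) + 0 + 30 = 29
σ = (3, 2, 1): (-1) + (-9) + 2 = -8
Optimal value attained by: σ = (3, 2, 1).
Answer: det⊕(M) = -8; verdict: NONSINGULAR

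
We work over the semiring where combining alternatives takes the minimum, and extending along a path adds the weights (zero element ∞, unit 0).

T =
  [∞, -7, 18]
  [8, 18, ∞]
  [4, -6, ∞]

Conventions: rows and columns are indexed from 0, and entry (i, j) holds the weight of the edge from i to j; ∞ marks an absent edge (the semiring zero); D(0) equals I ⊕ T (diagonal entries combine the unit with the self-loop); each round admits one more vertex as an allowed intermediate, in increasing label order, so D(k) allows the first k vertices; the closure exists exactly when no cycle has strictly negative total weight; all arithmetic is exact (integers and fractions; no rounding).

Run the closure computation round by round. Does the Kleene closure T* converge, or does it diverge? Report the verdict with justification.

D(0):
  [0, -7, 18]
  [8, 0, ∞]
  [4, -6, 0]
D(1):
  [0, -7, 18]
  [8, 0, 26]
  [4, -6, 0]
D(2):
  [0, -7, 18]
  [8, 0, 26]
  [2, -6, 0]
D(3):
  [0, -7, 18]
  [8, 0, 26]
  [2, -6, 0]
Key observation: every diagonal entry stays at the unit through all rounds, so no improving cycle exists.
Answer: CONVERGES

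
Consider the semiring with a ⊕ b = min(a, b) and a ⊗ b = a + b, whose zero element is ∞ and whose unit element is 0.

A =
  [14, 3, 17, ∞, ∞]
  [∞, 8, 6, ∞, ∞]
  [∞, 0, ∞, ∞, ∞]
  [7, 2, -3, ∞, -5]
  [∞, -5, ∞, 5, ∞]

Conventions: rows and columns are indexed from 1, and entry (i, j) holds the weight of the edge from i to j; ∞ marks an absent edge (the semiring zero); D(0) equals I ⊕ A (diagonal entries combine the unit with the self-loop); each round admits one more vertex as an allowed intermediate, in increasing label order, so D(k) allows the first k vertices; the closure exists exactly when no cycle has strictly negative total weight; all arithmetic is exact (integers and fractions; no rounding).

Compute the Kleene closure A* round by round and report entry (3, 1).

D(0):
  [0, 3, 17, ∞, ∞]
  [∞, 0, 6, ∞, ∞]
  [∞, 0, 0, ∞, ∞]
  [7, 2, -3, 0, -5]
  [∞, -5, ∞, 5, 0]
D(1):
  [0, 3, 17, ∞, ∞]
  [∞, 0, 6, ∞, ∞]
  [∞, 0, 0, ∞, ∞]
  [7, 2, -3, 0, -5]
  [∞, -5, ∞, 5, 0]
D(2):
  [0, 3, 9, ∞, ∞]
  [∞, 0, 6, ∞, ∞]
  [∞, 0, 0, ∞, ∞]
  [7, 2, -3, 0, -5]
  [∞, -5, 1, 5, 0]
D(3):
  [0, 3, 9, ∞, ∞]
  [∞, 0, 6, ∞, ∞]
  [∞, 0, 0, ∞, ∞]
  [7, -3, -3, 0, -5]
  [∞, -5, 1, 5, 0]
D(4):
  [0, 3, 9, ∞, ∞]
  [∞, 0, 6, ∞, ∞]
  [∞, 0, 0, ∞, ∞]
  [7, -3, -3, 0, -5]
  [12, -5, 1, 5, 0]
D(5):
  [0, 3, 9, ∞, ∞]
  [∞, 0, 6, ∞, ∞]
  [∞, 0, 0, ∞, ∞]
  [7, -10, -4, 0, -5]
  [12, -5, 1, 5, 0]
Answer: A*[3][1] = ∞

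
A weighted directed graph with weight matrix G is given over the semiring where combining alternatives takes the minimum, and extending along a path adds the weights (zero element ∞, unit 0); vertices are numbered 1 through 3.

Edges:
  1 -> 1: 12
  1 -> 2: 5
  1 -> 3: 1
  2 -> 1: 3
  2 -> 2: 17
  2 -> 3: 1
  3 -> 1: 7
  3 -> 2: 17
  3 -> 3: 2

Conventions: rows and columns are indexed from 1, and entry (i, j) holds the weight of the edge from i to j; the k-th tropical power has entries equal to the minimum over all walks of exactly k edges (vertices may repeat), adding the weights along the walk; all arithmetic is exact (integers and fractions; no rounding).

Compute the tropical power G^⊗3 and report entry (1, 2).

G^⊗2:
  [8, 17, 3]
  [8, 8, 3]
  [9, 12, 4]
G^⊗3:
  [10, 13, 5]
  [10, 13, 5]
  [11, 14, 6]
Key observation: the optimum is the walk 1->2->1->2, with weight 5 + 3 + 5 = 13.
Optimal value attained by: walk 1->2->1->2.
Answer: (G^⊗3)[1][2] = 13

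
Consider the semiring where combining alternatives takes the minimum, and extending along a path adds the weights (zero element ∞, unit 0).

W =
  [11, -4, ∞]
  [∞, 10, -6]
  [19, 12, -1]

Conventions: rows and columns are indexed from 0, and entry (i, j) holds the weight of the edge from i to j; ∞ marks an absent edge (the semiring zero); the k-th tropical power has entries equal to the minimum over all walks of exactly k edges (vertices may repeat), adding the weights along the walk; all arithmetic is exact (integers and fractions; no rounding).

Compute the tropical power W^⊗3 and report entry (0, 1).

W^⊗2:
  [22, 6, -10]
  [13, 6, -7]
  [18, 11, -2]
W^⊗3:
  [9, 2, -11]
  [12, 5, -8]
  [17, 10, -3]
Key observation: the optimum is the walk 0->1->2->1, with weight (-4) + (-6) + 12 = 2.
Optimal value attained by: walk 0->1->2->1.
Answer: (W^⊗3)[0][1] = 2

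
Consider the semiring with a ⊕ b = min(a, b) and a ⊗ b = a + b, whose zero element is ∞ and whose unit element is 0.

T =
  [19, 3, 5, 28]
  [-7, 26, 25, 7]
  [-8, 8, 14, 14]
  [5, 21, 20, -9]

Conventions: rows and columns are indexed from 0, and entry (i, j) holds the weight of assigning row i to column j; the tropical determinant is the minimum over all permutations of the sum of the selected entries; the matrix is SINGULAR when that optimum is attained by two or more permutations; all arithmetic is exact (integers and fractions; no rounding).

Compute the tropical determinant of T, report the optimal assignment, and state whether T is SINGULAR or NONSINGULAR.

σ = (0, 1, 2, 3): 19 + 26 + 14 + (-9) = 50
σ = (0, 1, 3, 2): 19 + 26 + 14 + 20 = 79
σ = (0, 2, 1, 3): 19 + 25 + 8 + (-9) = 43
σ = (0, 2, 3, 1): 19 + 25 + 14 + 21 = 79
σ = (0, 3, 1, 2): 19 + 7 + 8 + 20 = 54
σ = (0, 3, 2, 1): 19 + 7 + 14 + 21 = 61
σ = (1, 0, 2, 3): 3 + (-7) + 14 + (-9) = 1
σ = (1, 0, 3, 2): 3 + (-7) + 14 + 20 = 30
σ = (1, 2, 0, 3): 3 + 25 + (-8) + (-9) = 11
σ = (1, 2, 3, 0): 3 + 25 + 14 + 5 = 47
σ = (1, 3, 0, 2): 3 + 7 + (-8) + 20 = 22
σ = (1, 3, 2, 0): 3 + 7 + 14 + 5 = 29
σ = (2, 0, 1, 3): 5 + (-7) + 8 + (-9) = -3
σ = (2, 0, 3, 1): 5 + (-7) + 14 + 21 = 33
σ = (2, 1, 0, 3): 5 + 26 + (-8) + (-9) = 14
σ = (2, 1, 3, 0): 5 + 26 + 14 + 5 = 50
σ = (2, 3, 0, 1): 5 + 7 + (-8) + 21 = 25
σ = (2, 3, 1, 0): 5 + 7 + 8 + 5 = 25
σ = (3, 0, 1, 2): 28 + (-7) + 8 + 20 = 49
σ = (3, 0, 2, 1): 28 + (-7) + 14 + 21 = 56
σ = (3, 1, 0, 2): 28 + 26 + (-8) + 20 = 66
σ = (3, 1, 2, 0): 28 + 26 + 14 + 5 = 73
σ = (3, 2, 0, 1): 28 + 25 + (-8) + 21 = 66
σ = (3, 2, 1, 0): 28 + 25 + 8 + 5 = 66
Optimal value attained by: σ = (2, 0, 1, 3).
Answer: det⊕(T) = -3; verdict: NONSINGULAR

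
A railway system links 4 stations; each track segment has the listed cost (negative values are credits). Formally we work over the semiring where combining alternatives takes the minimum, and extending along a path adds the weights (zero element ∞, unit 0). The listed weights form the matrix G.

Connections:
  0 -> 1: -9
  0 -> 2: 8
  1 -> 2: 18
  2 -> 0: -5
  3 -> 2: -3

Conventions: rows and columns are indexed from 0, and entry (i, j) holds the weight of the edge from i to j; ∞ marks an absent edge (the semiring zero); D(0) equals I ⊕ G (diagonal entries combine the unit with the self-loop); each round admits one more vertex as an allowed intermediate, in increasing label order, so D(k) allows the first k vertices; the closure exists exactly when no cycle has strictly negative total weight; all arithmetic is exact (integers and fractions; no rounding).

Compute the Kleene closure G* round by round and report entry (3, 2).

D(0):
  [0, -9, 8, ∞]
  [∞, 0, 18, ∞]
  [-5, ∞, 0, ∞]
  [∞, ∞, -3, 0]
D(1):
  [0, -9, 8, ∞]
  [∞, 0, 18, ∞]
  [-5, -14, 0, ∞]
  [∞, ∞, -3, 0]
D(2):
  [0, -9, 8, ∞]
  [∞, 0, 18, ∞]
  [-5, -14, 0, ∞]
  [∞, ∞, -3, 0]
D(3):
  [0, -9, 8, ∞]
  [13, 0, 18, ∞]
  [-5, -14, 0, ∞]
  [-8, -17, -3, 0]
D(4):
  [0, -9, 8, ∞]
  [13, 0, 18, ∞]
  [-5, -14, 0, ∞]
  [-8, -17, -3, 0]
Answer: G*[3][2] = -3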